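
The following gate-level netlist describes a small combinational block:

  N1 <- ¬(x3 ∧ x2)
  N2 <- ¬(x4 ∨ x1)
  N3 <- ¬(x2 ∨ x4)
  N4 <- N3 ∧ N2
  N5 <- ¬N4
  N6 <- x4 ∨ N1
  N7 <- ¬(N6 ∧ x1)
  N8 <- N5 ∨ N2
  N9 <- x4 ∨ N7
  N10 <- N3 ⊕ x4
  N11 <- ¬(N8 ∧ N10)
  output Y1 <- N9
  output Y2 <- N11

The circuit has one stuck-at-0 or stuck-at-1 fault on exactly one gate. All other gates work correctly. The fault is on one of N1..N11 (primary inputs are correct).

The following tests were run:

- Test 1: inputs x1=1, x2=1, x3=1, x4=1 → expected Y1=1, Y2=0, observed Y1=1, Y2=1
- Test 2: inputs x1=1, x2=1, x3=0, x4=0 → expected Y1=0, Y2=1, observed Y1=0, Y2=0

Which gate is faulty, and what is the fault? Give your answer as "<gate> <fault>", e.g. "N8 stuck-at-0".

Fault-free values for test 1 (x1=1, x2=1, x3=1, x4=1): N1=0, N2=0, N3=0, N4=0, N5=1, N6=1, N7=0, N8=1, N9=1, N10=1, N11=0, giving Y1=1, Y2=0. Observed Y1=1, Y2=1.
Test 1: faults giving observed Y1=1, Y2=1 are {N3 stuck-at-1, N4 stuck-at-1, N5 stuck-at-0, N8 stuck-at-0, N10 stuck-at-0, N11 stuck-at-1}.
Test 2 (x1=1, x2=1, x3=0, x4=0): fault-free N1=1, N2=0, N3=0, N4=0, N5=1, N6=1, N7=0, N8=1, N9=0, N10=0, N11=1 → Y1=0, Y2=1; observed Y1=0, Y2=0. Eliminates N4 stuck-at-1, N5 stuck-at-0, N8 stuck-at-0, N10 stuck-at-0, N11 stuck-at-1.
Only N3 stuck-at-1 is consistent with every test.

N3 stuck-at-1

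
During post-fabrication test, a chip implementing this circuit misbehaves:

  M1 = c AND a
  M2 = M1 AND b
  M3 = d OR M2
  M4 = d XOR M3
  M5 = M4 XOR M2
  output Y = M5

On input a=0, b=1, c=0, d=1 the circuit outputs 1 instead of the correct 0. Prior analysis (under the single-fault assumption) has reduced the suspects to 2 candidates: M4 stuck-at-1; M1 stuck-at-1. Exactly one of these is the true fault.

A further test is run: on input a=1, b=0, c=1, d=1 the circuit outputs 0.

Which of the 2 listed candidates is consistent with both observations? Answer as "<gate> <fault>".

Evaluate each candidate on input a=1, b=0, c=1, d=1:
  M4 stuck-at-1: M1=1, M2=0, M3=1, M4=1 [stuck-at-1], M5=1 → 1 — eliminated
  M1 stuck-at-1: M1=1 [stuck-at-1], M2=0, M3=1, M4=0, M5=0 → 0 — matches
Only M1 stuck-at-1 reproduces the observed 0.

M1 stuck-at-1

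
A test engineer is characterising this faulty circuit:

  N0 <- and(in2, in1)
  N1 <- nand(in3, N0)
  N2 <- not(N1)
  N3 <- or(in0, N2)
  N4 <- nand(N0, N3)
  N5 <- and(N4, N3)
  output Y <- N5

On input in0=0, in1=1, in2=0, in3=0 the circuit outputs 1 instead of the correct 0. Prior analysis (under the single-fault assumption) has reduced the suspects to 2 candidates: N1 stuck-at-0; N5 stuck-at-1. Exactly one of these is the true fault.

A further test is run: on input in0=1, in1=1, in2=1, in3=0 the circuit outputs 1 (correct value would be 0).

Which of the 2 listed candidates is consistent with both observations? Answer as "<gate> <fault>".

N5 stuck-at-1

Evaluate each candidate on input in0=1, in1=1, in2=1, in3=0:
  N1 stuck-at-0: N0=1, N1=0 [stuck-at-0], N2=1, N3=1, N4=0, N5=0 → 0 — eliminated
  N5 stuck-at-1: N0=1, N1=1, N2=0, N3=1, N4=0, N5=1 [stuck-at-1] → 1 — matches
Only N5 stuck-at-1 reproduces the observed 1.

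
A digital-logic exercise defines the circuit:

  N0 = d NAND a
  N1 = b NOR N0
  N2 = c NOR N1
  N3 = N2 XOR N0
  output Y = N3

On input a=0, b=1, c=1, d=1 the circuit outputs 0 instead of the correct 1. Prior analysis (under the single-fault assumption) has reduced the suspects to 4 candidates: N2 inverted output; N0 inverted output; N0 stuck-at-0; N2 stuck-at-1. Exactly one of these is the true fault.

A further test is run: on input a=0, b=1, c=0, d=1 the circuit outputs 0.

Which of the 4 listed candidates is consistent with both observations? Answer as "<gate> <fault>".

N2 stuck-at-1

Evaluate each candidate on input a=0, b=1, c=0, d=1:
  N2 inverted output: N0=1, N1=0, N2=0 [inverted output], N3=1 → 1 — eliminated
  N0 inverted output: N0=0 [inverted output], N1=0, N2=1, N3=1 → 1 — eliminated
  N0 stuck-at-0: N0=0 [stuck-at-0], N1=0, N2=1, N3=1 → 1 — eliminated
  N2 stuck-at-1: N0=1, N1=0, N2=1 [stuck-at-1], N3=0 → 0 — matches
Only N2 stuck-at-1 reproduces the observed 0.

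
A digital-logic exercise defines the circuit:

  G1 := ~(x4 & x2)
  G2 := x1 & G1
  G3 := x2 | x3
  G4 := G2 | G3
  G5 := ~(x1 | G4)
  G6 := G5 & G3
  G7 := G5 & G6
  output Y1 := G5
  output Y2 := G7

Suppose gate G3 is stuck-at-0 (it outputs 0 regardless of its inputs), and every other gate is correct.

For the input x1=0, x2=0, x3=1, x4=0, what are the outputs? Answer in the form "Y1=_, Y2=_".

Y1=1, Y2=0

Propagate with G3 forced: G1=1, G2=0, G3=0 [stuck-at-0], G4=0, G5=1, G6=0, G7=0.
So the outputs are Y1=1, Y2=0. (Without the fault they would be Y1=0, Y2=0.)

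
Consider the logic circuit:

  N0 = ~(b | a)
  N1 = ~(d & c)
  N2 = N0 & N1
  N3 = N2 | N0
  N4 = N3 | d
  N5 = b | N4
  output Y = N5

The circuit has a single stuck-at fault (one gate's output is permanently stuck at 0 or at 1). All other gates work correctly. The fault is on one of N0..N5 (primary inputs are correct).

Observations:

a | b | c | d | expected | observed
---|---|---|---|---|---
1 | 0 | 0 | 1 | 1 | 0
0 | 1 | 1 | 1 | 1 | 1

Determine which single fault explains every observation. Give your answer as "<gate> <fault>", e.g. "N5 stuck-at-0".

Fault-free values for test 1 (a=1, b=0, c=0, d=1): N0=0, N1=1, N2=0, N3=0, N4=1, N5=1, giving Y=1. Observed 0.
Test 1: faults giving observed 0 are {N4 stuck-at-0, N5 stuck-at-0}.
Test 2 (a=0, b=1, c=1, d=1): fault-free N0=0, N1=0, N2=0, N3=0, N4=1, N5=1 → 1; observed 1. Eliminates N5 stuck-at-0.
Only N4 stuck-at-0 is consistent with every test.

N4 stuck-at-0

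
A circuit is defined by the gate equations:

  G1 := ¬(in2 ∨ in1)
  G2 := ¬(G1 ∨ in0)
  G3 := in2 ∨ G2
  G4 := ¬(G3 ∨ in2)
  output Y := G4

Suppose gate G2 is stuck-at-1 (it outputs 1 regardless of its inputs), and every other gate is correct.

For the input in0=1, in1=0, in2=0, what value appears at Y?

0

Propagate with G2 forced: G1=1, G2=1 [stuck-at-1], G3=1, G4=0.
So Y = 0. (Without the fault it would be 1.)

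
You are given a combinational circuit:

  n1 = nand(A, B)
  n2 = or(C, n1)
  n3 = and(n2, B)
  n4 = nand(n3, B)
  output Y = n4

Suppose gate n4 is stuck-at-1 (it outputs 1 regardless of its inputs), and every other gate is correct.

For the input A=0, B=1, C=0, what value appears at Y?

1

Propagate with n4 forced: n1=1, n2=1, n3=1, n4=1 [stuck-at-1].
So Y = 1. (Without the fault it would be 0.)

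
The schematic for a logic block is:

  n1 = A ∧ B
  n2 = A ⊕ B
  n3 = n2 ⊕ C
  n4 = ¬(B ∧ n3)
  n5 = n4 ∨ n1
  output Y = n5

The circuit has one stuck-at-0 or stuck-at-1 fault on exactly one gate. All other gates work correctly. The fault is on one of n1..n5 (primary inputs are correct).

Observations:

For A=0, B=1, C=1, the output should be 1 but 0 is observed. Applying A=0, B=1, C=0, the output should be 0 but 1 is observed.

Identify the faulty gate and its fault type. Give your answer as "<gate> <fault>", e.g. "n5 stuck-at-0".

n2 stuck-at-0

Fault-free values for test 1 (A=0, B=1, C=1): n1=0, n2=1, n3=0, n4=1, n5=1, giving Y=1. Observed 0.
Test 1: faults giving observed 0 are {n2 stuck-at-0, n3 stuck-at-1, n4 stuck-at-0, n5 stuck-at-0}.
Test 2 (A=0, B=1, C=0): fault-free n1=0, n2=1, n3=1, n4=0, n5=0 → 0; observed 1. Eliminates n3 stuck-at-1, n4 stuck-at-0, n5 stuck-at-0.
Only n2 stuck-at-0 is consistent with every test.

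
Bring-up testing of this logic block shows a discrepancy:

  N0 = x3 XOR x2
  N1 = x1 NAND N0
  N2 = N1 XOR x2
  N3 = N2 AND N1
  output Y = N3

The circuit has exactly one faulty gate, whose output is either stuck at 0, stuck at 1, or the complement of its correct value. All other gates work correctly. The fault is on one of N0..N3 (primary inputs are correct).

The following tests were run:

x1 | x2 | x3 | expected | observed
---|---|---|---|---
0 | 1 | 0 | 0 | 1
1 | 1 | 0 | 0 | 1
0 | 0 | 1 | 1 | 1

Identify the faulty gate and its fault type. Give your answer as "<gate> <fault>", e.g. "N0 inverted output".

N3 stuck-at-1

Fault-free values for test 1 (x1=0, x2=1, x3=0): N0=1, N1=1, N2=0, N3=0, giving Y=0. Observed 1.
Test 1: faults giving observed 1 are {N2 stuck-at-1, N2 inverted output, N3 stuck-at-1, N3 inverted output}.
Test 2 (x1=1, x2=1, x3=0): fault-free N0=1, N1=0, N2=1, N3=0 → 0; observed 1. Eliminates N2 stuck-at-1, N2 inverted output.
Test 3 (x1=0, x2=0, x3=1): fault-free N0=1, N1=1, N2=1, N3=1 → 1; observed 1. Eliminates N3 inverted output.
Only N3 stuck-at-1 is consistent with every test.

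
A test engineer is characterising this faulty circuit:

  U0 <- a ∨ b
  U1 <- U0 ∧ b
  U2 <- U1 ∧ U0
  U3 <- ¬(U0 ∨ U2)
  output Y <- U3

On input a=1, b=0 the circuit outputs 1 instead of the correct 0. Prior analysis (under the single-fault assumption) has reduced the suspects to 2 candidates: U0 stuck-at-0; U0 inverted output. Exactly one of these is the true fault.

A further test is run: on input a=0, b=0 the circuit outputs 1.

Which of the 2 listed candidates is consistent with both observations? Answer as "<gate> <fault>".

Evaluate each candidate on input a=0, b=0:
  U0 stuck-at-0: U0=0 [stuck-at-0], U1=0, U2=0, U3=1 → 1 — matches
  U0 inverted output: U0=1 [inverted output], U1=0, U2=0, U3=0 → 0 — eliminated
Only U0 stuck-at-0 reproduces the observed 1.

U0 stuck-at-0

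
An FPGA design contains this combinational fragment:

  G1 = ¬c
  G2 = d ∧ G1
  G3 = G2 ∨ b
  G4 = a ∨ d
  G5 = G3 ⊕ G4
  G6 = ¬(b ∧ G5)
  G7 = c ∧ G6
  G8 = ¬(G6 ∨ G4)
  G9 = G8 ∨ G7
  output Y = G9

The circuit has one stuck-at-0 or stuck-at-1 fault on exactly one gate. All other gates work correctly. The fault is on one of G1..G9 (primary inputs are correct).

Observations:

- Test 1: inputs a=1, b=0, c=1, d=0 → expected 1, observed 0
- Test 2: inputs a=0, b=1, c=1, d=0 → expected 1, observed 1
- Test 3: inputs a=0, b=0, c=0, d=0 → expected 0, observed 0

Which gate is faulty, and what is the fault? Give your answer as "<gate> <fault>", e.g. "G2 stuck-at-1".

G7 stuck-at-0

Fault-free values for test 1 (a=1, b=0, c=1, d=0): G1=0, G2=0, G3=0, G4=1, G5=1, G6=1, G7=1, G8=0, G9=1, giving Y=1. Observed 0.
Test 1: faults giving observed 0 are {G6 stuck-at-0, G7 stuck-at-0, G9 stuck-at-0}.
Test 2 (a=0, b=1, c=1, d=0): fault-free G1=0, G2=0, G3=1, G4=0, G5=1, G6=0, G7=0, G8=1, G9=1 → 1; observed 1. Eliminates G9 stuck-at-0.
Test 3 (a=0, b=0, c=0, d=0): fault-free G1=1, G2=0, G3=0, G4=0, G5=0, G6=1, G7=0, G8=0, G9=0 → 0; observed 0. Eliminates G6 stuck-at-0.
Only G7 stuck-at-0 is consistent with every test.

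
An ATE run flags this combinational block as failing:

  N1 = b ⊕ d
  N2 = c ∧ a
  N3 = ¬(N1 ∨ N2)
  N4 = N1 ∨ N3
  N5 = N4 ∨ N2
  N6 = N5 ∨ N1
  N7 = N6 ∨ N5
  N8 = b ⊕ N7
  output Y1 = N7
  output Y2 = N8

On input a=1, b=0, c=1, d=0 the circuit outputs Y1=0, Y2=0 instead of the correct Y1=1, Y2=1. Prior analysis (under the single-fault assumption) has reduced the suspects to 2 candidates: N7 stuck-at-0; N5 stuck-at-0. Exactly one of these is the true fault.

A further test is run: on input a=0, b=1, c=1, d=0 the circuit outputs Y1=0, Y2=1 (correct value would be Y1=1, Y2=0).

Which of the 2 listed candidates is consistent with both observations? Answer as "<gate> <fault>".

Evaluate each candidate on input a=0, b=1, c=1, d=0:
  N7 stuck-at-0: N1=1, N2=0, N3=0, N4=1, N5=1, N6=1, N7=0 [stuck-at-0], N8=1 → Y1=0, Y2=1 — matches
  N5 stuck-at-0: N1=1, N2=0, N3=0, N4=1, N5=0 [stuck-at-0], N6=1, N7=1, N8=0 → Y1=1, Y2=0 — eliminated
Only N7 stuck-at-0 reproduces the observed Y1=0, Y2=1.

N7 stuck-at-0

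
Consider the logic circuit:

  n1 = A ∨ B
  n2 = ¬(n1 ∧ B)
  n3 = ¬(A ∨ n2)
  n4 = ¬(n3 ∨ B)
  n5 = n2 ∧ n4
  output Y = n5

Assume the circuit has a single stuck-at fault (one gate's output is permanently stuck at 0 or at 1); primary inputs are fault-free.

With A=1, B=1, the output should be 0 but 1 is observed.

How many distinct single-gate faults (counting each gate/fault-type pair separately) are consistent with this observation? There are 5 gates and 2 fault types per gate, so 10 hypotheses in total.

1

Fault-free: n1=1, n2=0, n3=0, n4=0, n5=0 → 0. Observed 1.
  n1 stuck-at-0: output 0 ✗
  n1 stuck-at-1: output 0 ✗
  n2 stuck-at-0: output 0 ✗
  n2 stuck-at-1: output 0 ✗
  n3 stuck-at-0: output 0 ✗
  n3 stuck-at-1: output 0 ✗
  n4 stuck-at-0: output 0 ✗
  n4 stuck-at-1: output 0 ✗
  n5 stuck-at-0: output 0 ✗
  n5 stuck-at-1: output 1 ✓
Consistent faults: {n5 stuck-at-1} — 1 in all.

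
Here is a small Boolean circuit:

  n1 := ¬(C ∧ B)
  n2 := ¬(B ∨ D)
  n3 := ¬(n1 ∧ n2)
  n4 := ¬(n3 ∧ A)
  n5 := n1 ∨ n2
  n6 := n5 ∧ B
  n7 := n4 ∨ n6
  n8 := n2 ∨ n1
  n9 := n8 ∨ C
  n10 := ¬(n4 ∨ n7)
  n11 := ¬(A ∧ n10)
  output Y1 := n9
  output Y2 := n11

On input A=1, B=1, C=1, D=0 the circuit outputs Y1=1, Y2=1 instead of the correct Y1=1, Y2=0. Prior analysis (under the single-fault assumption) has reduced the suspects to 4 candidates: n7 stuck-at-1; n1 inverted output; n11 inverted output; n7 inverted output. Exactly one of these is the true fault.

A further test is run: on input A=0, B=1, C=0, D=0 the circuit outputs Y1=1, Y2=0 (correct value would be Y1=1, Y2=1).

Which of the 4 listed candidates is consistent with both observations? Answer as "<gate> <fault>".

Evaluate each candidate on input A=0, B=1, C=0, D=0:
  n7 stuck-at-1: n1=1, n2=0, n3=1, n4=1, n5=1, n6=1, n7=1 [stuck-at-1], n8=1, n9=1, n10=0, n11=1 → Y1=1, Y2=1 — eliminated
  n1 inverted output: n1=0 [inverted output], n2=0, n3=1, n4=1, n5=0, n6=0, n7=1, n8=0, n9=0, n10=0, n11=1 → Y1=0, Y2=1 — eliminated
  n11 inverted output: n1=1, n2=0, n3=1, n4=1, n5=1, n6=1, n7=1, n8=1, n9=1, n10=0, n11=0 [inverted output] → Y1=1, Y2=0 — matches
  n7 inverted output: n1=1, n2=0, n3=1, n4=1, n5=1, n6=1, n7=0 [inverted output], n8=1, n9=1, n10=0, n11=1 → Y1=1, Y2=1 — eliminated
Only n11 inverted output reproduces the observed Y1=1, Y2=0.

n11 inverted output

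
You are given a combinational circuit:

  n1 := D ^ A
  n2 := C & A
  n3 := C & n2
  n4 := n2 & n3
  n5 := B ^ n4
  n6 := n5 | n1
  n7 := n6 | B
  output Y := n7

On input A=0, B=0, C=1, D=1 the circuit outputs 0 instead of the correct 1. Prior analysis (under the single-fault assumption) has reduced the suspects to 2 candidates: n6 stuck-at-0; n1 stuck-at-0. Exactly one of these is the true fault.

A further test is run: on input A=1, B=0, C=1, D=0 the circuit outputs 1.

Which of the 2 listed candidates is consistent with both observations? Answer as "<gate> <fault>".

Evaluate each candidate on input A=1, B=0, C=1, D=0:
  n6 stuck-at-0: n1=1, n2=1, n3=1, n4=1, n5=1, n6=0 [stuck-at-0], n7=0 → 0 — eliminated
  n1 stuck-at-0: n1=0 [stuck-at-0], n2=1, n3=1, n4=1, n5=1, n6=1, n7=1 → 1 — matches
Only n1 stuck-at-0 reproduces the observed 1.

n1 stuck-at-0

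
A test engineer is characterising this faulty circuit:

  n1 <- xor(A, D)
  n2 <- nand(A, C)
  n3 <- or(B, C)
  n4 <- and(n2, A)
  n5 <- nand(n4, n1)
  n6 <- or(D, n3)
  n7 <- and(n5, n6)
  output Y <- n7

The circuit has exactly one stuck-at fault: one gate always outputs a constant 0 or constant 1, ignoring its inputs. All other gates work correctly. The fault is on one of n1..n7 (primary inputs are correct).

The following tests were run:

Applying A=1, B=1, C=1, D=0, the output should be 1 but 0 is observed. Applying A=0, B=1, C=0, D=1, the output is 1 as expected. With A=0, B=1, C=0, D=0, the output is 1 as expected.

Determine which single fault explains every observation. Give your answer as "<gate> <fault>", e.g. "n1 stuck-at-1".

Fault-free values for test 1 (A=1, B=1, C=1, D=0): n1=1, n2=0, n3=1, n4=0, n5=1, n6=1, n7=1, giving Y=1. Observed 0.
Test 1: faults giving observed 0 are {n2 stuck-at-1, n3 stuck-at-0, n4 stuck-at-1, n5 stuck-at-0, n6 stuck-at-0, n7 stuck-at-0}.
Test 2 (A=0, B=1, C=0, D=1): fault-free n1=1, n2=1, n3=1, n4=0, n5=1, n6=1, n7=1 → 1; observed 1. Eliminates n4 stuck-at-1, n5 stuck-at-0, n6 stuck-at-0, n7 stuck-at-0.
Test 3 (A=0, B=1, C=0, D=0): fault-free n1=0, n2=1, n3=1, n4=0, n5=1, n6=1, n7=1 → 1; observed 1. Eliminates n3 stuck-at-0.
Only n2 stuck-at-1 is consistent with every test.

n2 stuck-at-1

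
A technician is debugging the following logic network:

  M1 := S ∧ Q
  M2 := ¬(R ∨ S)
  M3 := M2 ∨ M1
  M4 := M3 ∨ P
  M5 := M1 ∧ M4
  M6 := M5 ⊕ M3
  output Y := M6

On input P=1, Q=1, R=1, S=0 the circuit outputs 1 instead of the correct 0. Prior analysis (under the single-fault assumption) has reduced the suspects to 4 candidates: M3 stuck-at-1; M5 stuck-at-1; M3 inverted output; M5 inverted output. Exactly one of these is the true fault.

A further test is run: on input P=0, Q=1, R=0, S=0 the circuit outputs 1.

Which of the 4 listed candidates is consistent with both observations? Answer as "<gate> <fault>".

M3 stuck-at-1

Evaluate each candidate on input P=0, Q=1, R=0, S=0:
  M3 stuck-at-1: M1=0, M2=1, M3=1 [stuck-at-1], M4=1, M5=0, M6=1 → 1 — matches
  M5 stuck-at-1: M1=0, M2=1, M3=1, M4=1, M5=1 [stuck-at-1], M6=0 → 0 — eliminated
  M3 inverted output: M1=0, M2=1, M3=0 [inverted output], M4=0, M5=0, M6=0 → 0 — eliminated
  M5 inverted output: M1=0, M2=1, M3=1, M4=1, M5=1 [inverted output], M6=0 → 0 — eliminated
Only M3 stuck-at-1 reproduces the observed 1.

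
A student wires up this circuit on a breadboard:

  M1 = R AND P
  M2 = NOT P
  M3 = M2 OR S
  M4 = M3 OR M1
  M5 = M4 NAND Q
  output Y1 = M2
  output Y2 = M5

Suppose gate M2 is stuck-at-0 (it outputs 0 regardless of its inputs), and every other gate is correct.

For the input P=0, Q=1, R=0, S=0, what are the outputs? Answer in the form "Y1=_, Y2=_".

Propagate with M2 forced: M1=0, M2=0 [stuck-at-0], M3=0, M4=0, M5=1.
So the outputs are Y1=0, Y2=1. (Without the fault they would be Y1=1, Y2=0.)

Y1=0, Y2=1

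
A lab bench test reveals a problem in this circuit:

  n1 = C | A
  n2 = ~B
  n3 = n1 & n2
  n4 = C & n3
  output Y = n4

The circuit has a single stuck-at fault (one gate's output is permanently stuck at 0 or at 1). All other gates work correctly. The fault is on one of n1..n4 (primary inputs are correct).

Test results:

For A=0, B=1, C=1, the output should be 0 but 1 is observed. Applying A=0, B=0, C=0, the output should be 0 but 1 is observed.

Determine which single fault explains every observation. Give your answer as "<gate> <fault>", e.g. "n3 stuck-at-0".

Fault-free values for test 1 (A=0, B=1, C=1): n1=1, n2=0, n3=0, n4=0, giving Y=0. Observed 1.
Test 1: faults giving observed 1 are {n2 stuck-at-1, n3 stuck-at-1, n4 stuck-at-1}.
Test 2 (A=0, B=0, C=0): fault-free n1=0, n2=1, n3=0, n4=0 → 0; observed 1. Eliminates n2 stuck-at-1, n3 stuck-at-1.
Only n4 stuck-at-1 is consistent with every test.

n4 stuck-at-1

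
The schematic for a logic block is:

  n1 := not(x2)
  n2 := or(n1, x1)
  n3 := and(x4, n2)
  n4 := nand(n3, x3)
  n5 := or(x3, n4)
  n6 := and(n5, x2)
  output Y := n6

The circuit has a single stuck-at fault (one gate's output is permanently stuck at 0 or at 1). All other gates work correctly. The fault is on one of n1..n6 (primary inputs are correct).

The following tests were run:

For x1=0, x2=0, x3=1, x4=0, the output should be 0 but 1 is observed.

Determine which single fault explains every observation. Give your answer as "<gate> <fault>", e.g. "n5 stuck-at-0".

n6 stuck-at-1

Fault-free values for test 1 (x1=0, x2=0, x3=1, x4=0): n1=1, n2=1, n3=0, n4=1, n5=1, n6=0, giving Y=0. Observed 1.
Test 1: faults giving observed 1 are {n6 stuck-at-1}.
Only n6 stuck-at-1 is consistent with every test.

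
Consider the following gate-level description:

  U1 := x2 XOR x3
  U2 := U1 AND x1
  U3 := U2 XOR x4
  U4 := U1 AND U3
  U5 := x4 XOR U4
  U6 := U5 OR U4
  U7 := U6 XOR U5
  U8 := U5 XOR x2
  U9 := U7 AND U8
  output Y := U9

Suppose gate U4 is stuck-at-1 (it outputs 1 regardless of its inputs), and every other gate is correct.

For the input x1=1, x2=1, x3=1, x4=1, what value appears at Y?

1

Propagate with U4 forced: U1=0, U2=0, U3=1, U4=1 [stuck-at-1], U5=0, U6=1, U7=1, U8=1, U9=1.
So Y = 1. (Without the fault it would be 0.)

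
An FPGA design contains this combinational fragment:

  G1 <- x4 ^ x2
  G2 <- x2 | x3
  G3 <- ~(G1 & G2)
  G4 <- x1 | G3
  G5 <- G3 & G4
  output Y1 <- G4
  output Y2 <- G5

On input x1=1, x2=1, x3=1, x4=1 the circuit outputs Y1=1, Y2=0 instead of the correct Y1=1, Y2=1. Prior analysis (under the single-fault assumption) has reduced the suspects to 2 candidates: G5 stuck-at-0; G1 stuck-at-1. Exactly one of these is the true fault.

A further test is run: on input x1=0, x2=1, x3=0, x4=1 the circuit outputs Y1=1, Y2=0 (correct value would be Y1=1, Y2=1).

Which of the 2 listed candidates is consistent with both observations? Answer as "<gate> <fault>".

G5 stuck-at-0

Evaluate each candidate on input x1=0, x2=1, x3=0, x4=1:
  G5 stuck-at-0: G1=0, G2=1, G3=1, G4=1, G5=0 [stuck-at-0] → Y1=1, Y2=0 — matches
  G1 stuck-at-1: G1=1 [stuck-at-1], G2=1, G3=0, G4=0, G5=0 → Y1=0, Y2=0 — eliminated
Only G5 stuck-at-0 reproduces the observed Y1=1, Y2=0.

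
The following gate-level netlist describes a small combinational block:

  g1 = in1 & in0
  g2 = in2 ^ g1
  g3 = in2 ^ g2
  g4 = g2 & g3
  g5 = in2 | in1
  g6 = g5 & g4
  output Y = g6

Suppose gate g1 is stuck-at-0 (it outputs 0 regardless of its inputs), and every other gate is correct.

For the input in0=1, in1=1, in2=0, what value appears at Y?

0

Propagate with g1 forced: g1=0 [stuck-at-0], g2=0, g3=0, g4=0, g5=1, g6=0.
So Y = 0. (Without the fault it would be 1.)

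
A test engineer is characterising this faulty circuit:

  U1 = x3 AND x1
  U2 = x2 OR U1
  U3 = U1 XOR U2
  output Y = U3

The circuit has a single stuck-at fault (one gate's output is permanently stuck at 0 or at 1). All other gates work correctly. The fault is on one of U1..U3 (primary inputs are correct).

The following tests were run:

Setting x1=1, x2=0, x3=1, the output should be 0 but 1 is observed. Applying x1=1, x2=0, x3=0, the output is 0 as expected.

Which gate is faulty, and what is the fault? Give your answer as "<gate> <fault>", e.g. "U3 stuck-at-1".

Fault-free values for test 1 (x1=1, x2=0, x3=1): U1=1, U2=1, U3=0, giving Y=0. Observed 1.
Test 1: faults giving observed 1 are {U2 stuck-at-0, U3 stuck-at-1}.
Test 2 (x1=1, x2=0, x3=0): fault-free U1=0, U2=0, U3=0 → 0; observed 0. Eliminates U3 stuck-at-1.
Only U2 stuck-at-0 is consistent with every test.

U2 stuck-at-0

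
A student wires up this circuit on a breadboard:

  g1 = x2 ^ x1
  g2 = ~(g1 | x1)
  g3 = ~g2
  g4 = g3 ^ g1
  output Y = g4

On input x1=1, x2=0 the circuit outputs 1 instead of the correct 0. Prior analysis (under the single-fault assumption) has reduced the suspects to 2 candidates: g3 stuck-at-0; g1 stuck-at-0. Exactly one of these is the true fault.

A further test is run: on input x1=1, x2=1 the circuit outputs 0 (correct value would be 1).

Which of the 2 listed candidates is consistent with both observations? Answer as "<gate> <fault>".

g3 stuck-at-0

Evaluate each candidate on input x1=1, x2=1:
  g3 stuck-at-0: g1=0, g2=0, g3=0 [stuck-at-0], g4=0 → 0 — matches
  g1 stuck-at-0: g1=0 [stuck-at-0], g2=0, g3=1, g4=1 → 1 — eliminated
Only g3 stuck-at-0 reproduces the observed 0.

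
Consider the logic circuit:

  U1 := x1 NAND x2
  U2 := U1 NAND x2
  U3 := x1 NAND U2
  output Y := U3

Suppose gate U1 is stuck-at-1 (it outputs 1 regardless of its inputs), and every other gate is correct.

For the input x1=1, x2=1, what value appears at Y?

Propagate with U1 forced: U1=1 [stuck-at-1], U2=0, U3=1.
So Y = 1. (Without the fault it would be 0.)

1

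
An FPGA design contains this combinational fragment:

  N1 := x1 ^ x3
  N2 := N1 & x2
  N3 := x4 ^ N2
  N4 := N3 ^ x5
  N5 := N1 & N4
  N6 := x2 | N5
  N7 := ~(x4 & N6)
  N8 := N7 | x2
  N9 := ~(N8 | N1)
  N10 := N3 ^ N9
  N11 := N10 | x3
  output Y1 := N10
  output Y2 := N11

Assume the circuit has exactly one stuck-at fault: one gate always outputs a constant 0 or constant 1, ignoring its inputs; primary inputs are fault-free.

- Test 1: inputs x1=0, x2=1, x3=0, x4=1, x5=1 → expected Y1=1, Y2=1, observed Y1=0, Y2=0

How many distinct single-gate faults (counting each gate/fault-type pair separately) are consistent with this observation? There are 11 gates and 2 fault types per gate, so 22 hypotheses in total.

6

Fault-free: N1=0, N2=0, N3=1, N4=0, N5=0, N6=1, N7=0, N8=1, N9=0, N10=1, N11=1 → Y1=1, Y2=1. Observed Y1=0, Y2=0.
  N1: stuck-at-1 ✓; others ✗
  N2: stuck-at-1 ✓; others ✗
  N3: stuck-at-0 ✓; others ✗
  N4: none of the 2 fault types match ✗
  N5: none of the 2 fault types match ✗
  N6: none of the 2 fault types match ✗
  N7: none of the 2 fault types match ✗
  N8: stuck-at-0 ✓; others ✗
  N9: stuck-at-1 ✓; others ✗
  N10: stuck-at-0 ✓; others ✗
  N11: none of the 2 fault types match ✗
Consistent faults: {N1 stuck-at-1, N2 stuck-at-1, N3 stuck-at-0, N8 stuck-at-0, N9 stuck-at-1, N10 stuck-at-0} — 6 in all.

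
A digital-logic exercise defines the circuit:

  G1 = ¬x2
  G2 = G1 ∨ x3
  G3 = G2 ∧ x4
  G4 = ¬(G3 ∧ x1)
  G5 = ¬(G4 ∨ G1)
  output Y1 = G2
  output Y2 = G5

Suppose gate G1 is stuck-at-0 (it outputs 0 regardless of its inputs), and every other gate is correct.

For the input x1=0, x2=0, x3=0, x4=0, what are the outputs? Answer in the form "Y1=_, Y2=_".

Y1=0, Y2=0

Propagate with G1 forced: G1=0 [stuck-at-0], G2=0, G3=0, G4=1, G5=0.
So the outputs are Y1=0, Y2=0. (Without the fault they would be Y1=1, Y2=0.)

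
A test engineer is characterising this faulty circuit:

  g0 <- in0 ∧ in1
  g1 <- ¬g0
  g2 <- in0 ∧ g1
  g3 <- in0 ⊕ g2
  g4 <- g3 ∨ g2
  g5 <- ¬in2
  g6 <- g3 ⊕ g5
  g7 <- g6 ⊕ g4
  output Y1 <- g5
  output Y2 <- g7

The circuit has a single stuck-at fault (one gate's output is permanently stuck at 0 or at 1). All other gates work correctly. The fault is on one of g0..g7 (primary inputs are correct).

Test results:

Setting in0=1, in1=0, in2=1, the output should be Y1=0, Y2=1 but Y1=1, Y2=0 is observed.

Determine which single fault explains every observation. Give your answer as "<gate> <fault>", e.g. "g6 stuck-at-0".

g5 stuck-at-1

Fault-free values for test 1 (in0=1, in1=0, in2=1): g0=0, g1=1, g2=1, g3=0, g4=1, g5=0, g6=0, g7=1, giving Y1=0, Y2=1. Observed Y1=1, Y2=0.
Test 1: faults giving observed Y1=1, Y2=0 are {g5 stuck-at-1}.
Only g5 stuck-at-1 is consistent with every test.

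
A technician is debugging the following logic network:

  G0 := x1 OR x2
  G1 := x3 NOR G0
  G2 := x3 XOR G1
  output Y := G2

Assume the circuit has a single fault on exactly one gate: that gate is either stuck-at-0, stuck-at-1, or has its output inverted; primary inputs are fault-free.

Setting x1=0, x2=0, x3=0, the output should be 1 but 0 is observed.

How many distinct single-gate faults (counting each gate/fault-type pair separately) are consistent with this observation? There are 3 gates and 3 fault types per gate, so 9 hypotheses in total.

Fault-free: G0=0, G1=1, G2=1 → 1. Observed 0.
  G0 stuck-at-0: output 1 ✗
  G0 stuck-at-1: output 0 ✓
  G0 inverted output: output 0 ✓
  G1 stuck-at-0: output 0 ✓
  G1 stuck-at-1: output 1 ✗
  G1 inverted output: output 0 ✓
  G2 stuck-at-0: output 0 ✓
  G2 stuck-at-1: output 1 ✗
  G2 inverted output: output 0 ✓
Consistent faults: {G0 stuck-at-1, G0 inverted output, G1 stuck-at-0, G1 inverted output, G2 stuck-at-0, G2 inverted output} — 6 in all.

6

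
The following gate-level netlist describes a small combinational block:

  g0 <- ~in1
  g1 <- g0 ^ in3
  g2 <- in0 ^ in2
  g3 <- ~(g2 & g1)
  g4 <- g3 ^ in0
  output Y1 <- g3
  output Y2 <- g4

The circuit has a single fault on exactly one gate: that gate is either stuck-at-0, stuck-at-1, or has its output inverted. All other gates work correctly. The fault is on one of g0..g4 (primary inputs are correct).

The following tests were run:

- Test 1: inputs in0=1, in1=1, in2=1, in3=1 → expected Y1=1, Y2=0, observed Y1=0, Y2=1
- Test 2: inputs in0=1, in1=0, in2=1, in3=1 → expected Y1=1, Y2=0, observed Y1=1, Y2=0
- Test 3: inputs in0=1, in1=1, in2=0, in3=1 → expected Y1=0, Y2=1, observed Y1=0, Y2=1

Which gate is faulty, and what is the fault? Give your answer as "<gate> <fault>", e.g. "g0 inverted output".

Fault-free values for test 1 (in0=1, in1=1, in2=1, in3=1): g0=0, g1=1, g2=0, g3=1, g4=0, giving Y1=1, Y2=0. Observed Y1=0, Y2=1.
Test 1: faults giving observed Y1=0, Y2=1 are {g2 stuck-at-1, g2 inverted output, g3 stuck-at-0, g3 inverted output}.
Test 2 (in0=1, in1=0, in2=1, in3=1): fault-free g0=1, g1=0, g2=0, g3=1, g4=0 → Y1=1, Y2=0; observed Y1=1, Y2=0. Eliminates g3 stuck-at-0, g3 inverted output.
Test 3 (in0=1, in1=1, in2=0, in3=1): fault-free g0=0, g1=1, g2=1, g3=0, g4=1 → Y1=0, Y2=1; observed Y1=0, Y2=1. Eliminates g2 inverted output.
Only g2 stuck-at-1 is consistent with every test.

g2 stuck-at-1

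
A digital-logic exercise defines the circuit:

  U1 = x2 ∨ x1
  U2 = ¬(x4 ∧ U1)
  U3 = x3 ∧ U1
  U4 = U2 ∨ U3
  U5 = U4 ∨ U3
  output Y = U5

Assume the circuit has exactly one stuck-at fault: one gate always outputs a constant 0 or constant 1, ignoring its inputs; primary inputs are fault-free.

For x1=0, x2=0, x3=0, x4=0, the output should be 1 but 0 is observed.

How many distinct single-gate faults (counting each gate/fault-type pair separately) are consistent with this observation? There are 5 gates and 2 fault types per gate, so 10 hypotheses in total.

Fault-free: U1=0, U2=1, U3=0, U4=1, U5=1 → 1. Observed 0.
  U1 stuck-at-0: output 1 ✗
  U1 stuck-at-1: output 1 ✗
  U2 stuck-at-0: output 0 ✓
  U2 stuck-at-1: output 1 ✗
  U3 stuck-at-0: output 1 ✗
  U3 stuck-at-1: output 1 ✗
  U4 stuck-at-0: output 0 ✓
  U4 stuck-at-1: output 1 ✗
  U5 stuck-at-0: output 0 ✓
  U5 stuck-at-1: output 1 ✗
Consistent faults: {U2 stuck-at-0, U4 stuck-at-0, U5 stuck-at-0} — 3 in all.

3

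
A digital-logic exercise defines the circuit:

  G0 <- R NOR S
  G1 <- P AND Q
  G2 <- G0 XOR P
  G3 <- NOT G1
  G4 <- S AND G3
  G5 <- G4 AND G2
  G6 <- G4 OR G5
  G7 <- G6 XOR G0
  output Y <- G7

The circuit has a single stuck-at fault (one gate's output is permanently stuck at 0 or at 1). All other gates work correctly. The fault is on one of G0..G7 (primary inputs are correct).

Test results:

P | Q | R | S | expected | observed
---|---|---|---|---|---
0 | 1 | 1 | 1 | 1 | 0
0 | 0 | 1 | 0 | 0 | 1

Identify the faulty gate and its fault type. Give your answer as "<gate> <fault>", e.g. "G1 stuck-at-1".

Fault-free values for test 1 (P=0, Q=1, R=1, S=1): G0=0, G1=0, G2=0, G3=1, G4=1, G5=0, G6=1, G7=1, giving Y=1. Observed 0.
Test 1: faults giving observed 0 are {G0 stuck-at-1, G1 stuck-at-1, G3 stuck-at-0, G4 stuck-at-0, G6 stuck-at-0, G7 stuck-at-0}.
Test 2 (P=0, Q=0, R=1, S=0): fault-free G0=0, G1=0, G2=0, G3=1, G4=0, G5=0, G6=0, G7=0 → 0; observed 1. Eliminates G1 stuck-at-1, G3 stuck-at-0, G4 stuck-at-0, G6 stuck-at-0, G7 stuck-at-0.
Only G0 stuck-at-1 is consistent with every test.

G0 stuck-at-1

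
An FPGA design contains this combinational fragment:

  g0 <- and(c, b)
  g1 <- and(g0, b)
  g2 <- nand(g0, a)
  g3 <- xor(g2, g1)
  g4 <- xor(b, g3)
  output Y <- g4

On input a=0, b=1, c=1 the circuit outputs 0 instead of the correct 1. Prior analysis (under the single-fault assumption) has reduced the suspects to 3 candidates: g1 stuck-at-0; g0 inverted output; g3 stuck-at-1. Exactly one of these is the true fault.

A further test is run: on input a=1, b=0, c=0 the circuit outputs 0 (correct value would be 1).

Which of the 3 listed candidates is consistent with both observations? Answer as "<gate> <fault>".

Evaluate each candidate on input a=1, b=0, c=0:
  g1 stuck-at-0: g0=0, g1=0 [stuck-at-0], g2=1, g3=1, g4=1 → 1 — eliminated
  g0 inverted output: g0=1 [inverted output], g1=0, g2=0, g3=0, g4=0 → 0 — matches
  g3 stuck-at-1: g0=0, g1=0, g2=1, g3=1 [stuck-at-1], g4=1 → 1 — eliminated
Only g0 inverted output reproduces the observed 0.

g0 inverted output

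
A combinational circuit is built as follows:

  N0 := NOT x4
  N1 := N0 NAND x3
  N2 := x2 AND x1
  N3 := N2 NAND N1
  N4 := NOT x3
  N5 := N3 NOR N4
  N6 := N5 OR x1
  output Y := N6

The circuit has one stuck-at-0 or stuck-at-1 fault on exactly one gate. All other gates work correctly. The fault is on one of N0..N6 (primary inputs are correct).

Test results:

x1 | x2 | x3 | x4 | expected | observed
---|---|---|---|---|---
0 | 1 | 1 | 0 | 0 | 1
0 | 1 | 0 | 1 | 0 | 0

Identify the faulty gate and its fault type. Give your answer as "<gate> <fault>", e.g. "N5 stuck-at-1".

N3 stuck-at-0

Fault-free values for test 1 (x1=0, x2=1, x3=1, x4=0): N0=1, N1=0, N2=0, N3=1, N4=0, N5=0, N6=0, giving Y=0. Observed 1.
Test 1: faults giving observed 1 are {N3 stuck-at-0, N5 stuck-at-1, N6 stuck-at-1}.
Test 2 (x1=0, x2=1, x3=0, x4=1): fault-free N0=0, N1=1, N2=0, N3=1, N4=1, N5=0, N6=0 → 0; observed 0. Eliminates N5 stuck-at-1, N6 stuck-at-1.
Only N3 stuck-at-0 is consistent with every test.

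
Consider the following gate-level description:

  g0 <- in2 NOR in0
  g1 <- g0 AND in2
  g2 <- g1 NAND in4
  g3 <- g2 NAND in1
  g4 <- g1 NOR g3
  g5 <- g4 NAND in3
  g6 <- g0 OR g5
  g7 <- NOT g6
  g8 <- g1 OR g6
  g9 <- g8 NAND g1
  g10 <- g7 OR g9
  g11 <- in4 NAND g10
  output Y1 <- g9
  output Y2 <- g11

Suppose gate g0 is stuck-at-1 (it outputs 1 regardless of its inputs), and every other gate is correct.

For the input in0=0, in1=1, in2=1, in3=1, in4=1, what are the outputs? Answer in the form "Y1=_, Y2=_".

Propagate with g0 forced: g0=1 [stuck-at-1], g1=1, g2=0, g3=1, g4=0, g5=1, g6=1, g7=0, g8=1, g9=0, g10=0, g11=1.
So the outputs are Y1=0, Y2=1. (Without the fault they would be Y1=1, Y2=0.)

Y1=0, Y2=1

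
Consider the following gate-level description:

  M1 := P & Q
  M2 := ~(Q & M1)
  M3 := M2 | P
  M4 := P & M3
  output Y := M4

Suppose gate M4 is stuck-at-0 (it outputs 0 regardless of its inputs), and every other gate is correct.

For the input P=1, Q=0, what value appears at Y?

0

Propagate with M4 forced: M1=0, M2=1, M3=1, M4=0 [stuck-at-0].
So Y = 0. (Without the fault it would be 1.)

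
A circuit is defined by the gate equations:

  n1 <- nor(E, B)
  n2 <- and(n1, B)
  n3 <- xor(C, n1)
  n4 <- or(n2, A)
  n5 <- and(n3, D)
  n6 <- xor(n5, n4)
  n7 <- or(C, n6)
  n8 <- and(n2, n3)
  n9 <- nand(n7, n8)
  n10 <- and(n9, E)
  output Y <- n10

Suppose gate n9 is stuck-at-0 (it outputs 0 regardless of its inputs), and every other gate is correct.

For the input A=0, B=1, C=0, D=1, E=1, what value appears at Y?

0

Propagate with n9 forced: n1=0, n2=0, n3=0, n4=0, n5=0, n6=0, n7=0, n8=0, n9=0 [stuck-at-0], n10=0.
So Y = 0. (Without the fault it would be 1.)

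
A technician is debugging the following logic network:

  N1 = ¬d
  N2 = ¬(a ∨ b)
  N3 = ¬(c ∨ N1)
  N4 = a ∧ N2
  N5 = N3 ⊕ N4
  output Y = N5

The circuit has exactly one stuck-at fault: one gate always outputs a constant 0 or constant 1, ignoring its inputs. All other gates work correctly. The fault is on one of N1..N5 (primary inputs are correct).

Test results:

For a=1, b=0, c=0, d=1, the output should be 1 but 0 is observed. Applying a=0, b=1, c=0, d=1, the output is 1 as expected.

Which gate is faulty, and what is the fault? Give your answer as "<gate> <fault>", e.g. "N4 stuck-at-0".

Fault-free values for test 1 (a=1, b=0, c=0, d=1): N1=0, N2=0, N3=1, N4=0, N5=1, giving Y=1. Observed 0.
Test 1: faults giving observed 0 are {N1 stuck-at-1, N2 stuck-at-1, N3 stuck-at-0, N4 stuck-at-1, N5 stuck-at-0}.
Test 2 (a=0, b=1, c=0, d=1): fault-free N1=0, N2=0, N3=1, N4=0, N5=1 → 1; observed 1. Eliminates N1 stuck-at-1, N3 stuck-at-0, N4 stuck-at-1, N5 stuck-at-0.
Only N2 stuck-at-1 is consistent with every test.

N2 stuck-at-1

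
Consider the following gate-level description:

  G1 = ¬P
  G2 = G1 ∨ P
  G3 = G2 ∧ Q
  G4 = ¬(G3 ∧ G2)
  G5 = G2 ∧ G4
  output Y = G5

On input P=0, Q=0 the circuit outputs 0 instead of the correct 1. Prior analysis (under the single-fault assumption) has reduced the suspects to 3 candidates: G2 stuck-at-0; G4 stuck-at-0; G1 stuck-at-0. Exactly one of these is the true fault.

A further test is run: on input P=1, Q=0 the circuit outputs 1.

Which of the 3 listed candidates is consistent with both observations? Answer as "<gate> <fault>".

G1 stuck-at-0

Evaluate each candidate on input P=1, Q=0:
  G2 stuck-at-0: G1=0, G2=0 [stuck-at-0], G3=0, G4=1, G5=0 → 0 — eliminated
  G4 stuck-at-0: G1=0, G2=1, G3=0, G4=0 [stuck-at-0], G5=0 → 0 — eliminated
  G1 stuck-at-0: G1=0 [stuck-at-0], G2=1, G3=0, G4=1, G5=1 → 1 — matches
Only G1 stuck-at-0 reproduces the observed 1.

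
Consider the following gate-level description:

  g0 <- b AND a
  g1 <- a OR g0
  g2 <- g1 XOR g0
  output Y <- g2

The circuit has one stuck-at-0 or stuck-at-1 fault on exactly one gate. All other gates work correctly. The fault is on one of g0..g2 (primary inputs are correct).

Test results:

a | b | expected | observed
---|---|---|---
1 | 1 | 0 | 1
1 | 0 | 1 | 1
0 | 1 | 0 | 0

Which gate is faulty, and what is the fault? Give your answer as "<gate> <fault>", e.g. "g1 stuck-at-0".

Fault-free values for test 1 (a=1, b=1): g0=1, g1=1, g2=0, giving Y=0. Observed 1.
Test 1: faults giving observed 1 are {g0 stuck-at-0, g1 stuck-at-0, g2 stuck-at-1}.
Test 2 (a=1, b=0): fault-free g0=0, g1=1, g2=1 → 1; observed 1. Eliminates g1 stuck-at-0.
Test 3 (a=0, b=1): fault-free g0=0, g1=0, g2=0 → 0; observed 0. Eliminates g2 stuck-at-1.
Only g0 stuck-at-0 is consistent with every test.

g0 stuck-at-0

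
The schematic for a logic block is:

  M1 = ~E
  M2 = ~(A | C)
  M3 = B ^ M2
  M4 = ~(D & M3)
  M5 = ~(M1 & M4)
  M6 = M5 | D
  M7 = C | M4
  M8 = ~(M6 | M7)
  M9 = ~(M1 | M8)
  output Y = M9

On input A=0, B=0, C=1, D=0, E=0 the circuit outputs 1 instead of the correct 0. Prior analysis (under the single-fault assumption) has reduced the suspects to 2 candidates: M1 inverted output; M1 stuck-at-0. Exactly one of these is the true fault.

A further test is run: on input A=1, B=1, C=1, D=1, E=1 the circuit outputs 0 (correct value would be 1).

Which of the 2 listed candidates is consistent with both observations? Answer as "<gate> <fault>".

Evaluate each candidate on input A=1, B=1, C=1, D=1, E=1:
  M1 inverted output: M1=1 [inverted output], M2=0, M3=1, M4=0, M5=1, M6=1, M7=1, M8=0, M9=0 → 0 — matches
  M1 stuck-at-0: M1=0 [stuck-at-0], M2=0, M3=1, M4=0, M5=1, M6=1, M7=1, M8=0, M9=1 → 1 — eliminated
Only M1 inverted output reproduces the observed 0.

M1 inverted output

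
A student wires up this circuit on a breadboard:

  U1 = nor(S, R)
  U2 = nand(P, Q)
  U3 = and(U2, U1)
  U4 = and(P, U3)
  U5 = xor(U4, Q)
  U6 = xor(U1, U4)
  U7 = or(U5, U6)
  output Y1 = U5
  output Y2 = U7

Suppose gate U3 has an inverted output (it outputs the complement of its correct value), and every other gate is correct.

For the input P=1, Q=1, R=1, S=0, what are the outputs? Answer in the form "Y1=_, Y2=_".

Y1=0, Y2=1

Propagate with U3 forced: U1=0, U2=0, U3=1 [inverted output], U4=1, U5=0, U6=1, U7=1.
So the outputs are Y1=0, Y2=1. (Without the fault they would be Y1=1, Y2=1.)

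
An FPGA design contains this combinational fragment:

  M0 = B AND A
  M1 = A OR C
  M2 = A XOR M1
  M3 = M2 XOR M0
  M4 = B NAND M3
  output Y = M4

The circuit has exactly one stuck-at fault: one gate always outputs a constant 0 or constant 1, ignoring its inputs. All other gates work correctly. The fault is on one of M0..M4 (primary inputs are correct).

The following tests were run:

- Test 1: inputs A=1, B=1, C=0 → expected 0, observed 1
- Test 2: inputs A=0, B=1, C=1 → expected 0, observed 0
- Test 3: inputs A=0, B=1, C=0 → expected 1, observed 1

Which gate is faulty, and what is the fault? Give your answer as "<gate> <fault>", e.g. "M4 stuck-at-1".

M0 stuck-at-0

Fault-free values for test 1 (A=1, B=1, C=0): M0=1, M1=1, M2=0, M3=1, M4=0, giving Y=0. Observed 1.
Test 1: faults giving observed 1 are {M0 stuck-at-0, M1 stuck-at-0, M2 stuck-at-1, M3 stuck-at-0, M4 stuck-at-1}.
Test 2 (A=0, B=1, C=1): fault-free M0=0, M1=1, M2=1, M3=1, M4=0 → 0; observed 0. Eliminates M1 stuck-at-0, M3 stuck-at-0, M4 stuck-at-1.
Test 3 (A=0, B=1, C=0): fault-free M0=0, M1=0, M2=0, M3=0, M4=1 → 1; observed 1. Eliminates M2 stuck-at-1.
Only M0 stuck-at-0 is consistent with every test.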